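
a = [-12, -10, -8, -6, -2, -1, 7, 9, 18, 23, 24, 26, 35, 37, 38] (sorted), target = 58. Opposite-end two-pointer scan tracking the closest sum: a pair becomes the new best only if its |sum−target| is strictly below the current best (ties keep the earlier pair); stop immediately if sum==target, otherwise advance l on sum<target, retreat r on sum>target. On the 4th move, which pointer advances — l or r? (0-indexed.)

l

l=0 r=14: -12+38=26 d=32 *, l++
l=1 r=14: -10+38=28 d=30 *, l++
l=2 r=14: -8+38=30 d=28 *, l++
l=3 r=14: -6+38=32 d=26 *, l++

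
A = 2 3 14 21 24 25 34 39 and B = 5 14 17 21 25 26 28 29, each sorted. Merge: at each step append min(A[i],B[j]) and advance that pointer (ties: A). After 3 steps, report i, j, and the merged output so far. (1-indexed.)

i=3, j=2, merged so far=[2, 3, 5]

[i=1,j=1] A[i]=2<=B[j]=5 take 2 → i++
[i=2,j=1] A[i]=3<=B[j]=5 take 3 → i++
[i=3,j=1] A[i]=14>B[j]=5 take 5 → j++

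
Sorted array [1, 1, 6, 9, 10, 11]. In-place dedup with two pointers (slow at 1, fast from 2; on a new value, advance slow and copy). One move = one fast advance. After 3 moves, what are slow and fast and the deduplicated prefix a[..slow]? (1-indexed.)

slow=1 fast=2: a[fast]=1=a[slow] dup, fast++
slow=1 fast=3: a[fast]=6≠a[slow]=1 write a[2]=6, slow++,fast++
slow=2 fast=4: a[fast]=9≠a[slow]=6 write a[3]=9, slow++,fast++

slow=3, fast=5, prefix=[1, 6, 9]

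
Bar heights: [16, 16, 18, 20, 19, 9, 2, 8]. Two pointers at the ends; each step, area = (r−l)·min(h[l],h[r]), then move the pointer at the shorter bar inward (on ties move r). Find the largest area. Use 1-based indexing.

l=1 r=8: min(16,8)*7=56 best=56 *, r--
l=1 r=7: min(16,2)*6=12 best=56, r--
l=1 r=6: min(16,9)*5=45 best=56, r--
l=1 r=5: min(16,19)*4=64 best=64 *, l++
l=2 r=5: min(16,19)*3=48 best=64, l++
l=3 r=5: min(18,19)*2=36 best=64, l++
l=4 r=5: min(20,19)*1=19 best=64, r--

max area = 64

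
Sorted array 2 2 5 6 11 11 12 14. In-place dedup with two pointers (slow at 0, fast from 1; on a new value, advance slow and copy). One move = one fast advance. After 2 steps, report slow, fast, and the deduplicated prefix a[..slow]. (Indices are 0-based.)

slow=1, fast=3, prefix=[2, 5]

slow=0 fast=1: a[fast]=2=a[slow] dup, fast++
slow=0 fast=2: a[fast]=5≠a[slow]=2 write a[1]=5, slow++,fast++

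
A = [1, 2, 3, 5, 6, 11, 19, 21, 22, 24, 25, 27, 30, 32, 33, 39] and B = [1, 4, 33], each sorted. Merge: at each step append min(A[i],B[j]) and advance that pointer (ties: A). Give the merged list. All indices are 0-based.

i=0 j=0: A[i]=1<=B[j]=1 take 1, i++
i=1 j=0: A[i]=2>B[j]=1 take 1, j++
i=1 j=1: A[i]=2<=B[j]=4 take 2, i++
i=2 j=1: A[i]=3<=B[j]=4 take 3, i++
i=3 j=1: A[i]=5>B[j]=4 take 4, j++
i=3 j=2: A[i]=5<=B[j]=33 take 5, i++
i=4 j=2: A[i]=6<=B[j]=33 take 6, i++
i=5 j=2: A[i]=11<=B[j]=33 take 11, i++
i=6 j=2: A[i]=19<=B[j]=33 take 19, i++
i=7 j=2: A[i]=21<=B[j]=33 take 21, i++
i=8 j=2: A[i]=22<=B[j]=33 take 22, i++
i=9 j=2: A[i]=24<=B[j]=33 take 24, i++
i=10 j=2: A[i]=25<=B[j]=33 take 25, i++
i=11 j=2: A[i]=27<=B[j]=33 take 27, i++
i=12 j=2: A[i]=30<=B[j]=33 take 30, i++
i=13 j=2: A[i]=32<=B[j]=33 take 32, i++
i=14 j=2: A[i]=33<=B[j]=33 take 33, i++
i=15 j=2: A[i]=39>B[j]=33 take 33, j++
i=15 j=3: B done, take A[i]=39, i++

[1, 1, 2, 3, 4, 5, 6, 11, 19, 21, 22, 24, 25, 27, 30, 32, 33, 33, 39]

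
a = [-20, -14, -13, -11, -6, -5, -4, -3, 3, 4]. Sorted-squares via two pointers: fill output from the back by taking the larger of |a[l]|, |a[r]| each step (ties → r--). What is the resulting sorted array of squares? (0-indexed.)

[0,9] |-20|>|4| out[9]=400 → l++
[1,9] |-14|>|4| out[8]=196 → l++
[2,9] |-13|>|4| out[7]=169 → l++
[3,9] |-11|>|4| out[6]=121 → l++
[4,9] |-6|>|4| out[5]=36 → l++
[5,9] |-5|>|4| out[4]=25 → l++
[6,9] |-4|<=|4| out[3]=16 → r--
[6,8] |-4|>|3| out[2]=16 → l++
[7,8] |-3|<=|3| out[1]=9 → r--
[7,7] |-3|<=|-3| out[0]=9 → r--

[9, 9, 16, 16, 25, 36, 121, 169, 196, 400]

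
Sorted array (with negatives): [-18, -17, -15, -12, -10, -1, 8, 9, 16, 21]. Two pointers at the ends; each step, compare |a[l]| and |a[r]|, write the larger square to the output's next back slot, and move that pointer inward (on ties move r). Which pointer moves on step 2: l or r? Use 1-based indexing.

[1,10] |-18|<=|21| out[10]=441 → r--
[1,9] |-18|>|16| out[9]=324 → l++

l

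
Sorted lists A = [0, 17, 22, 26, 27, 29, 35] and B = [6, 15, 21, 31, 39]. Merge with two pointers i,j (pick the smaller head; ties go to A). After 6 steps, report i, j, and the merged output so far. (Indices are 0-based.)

[i=0,j=0] A[i]=0<=B[j]=6 take 0 → i++
[i=1,j=0] A[i]=17>B[j]=6 take 6 → j++
[i=1,j=1] A[i]=17>B[j]=15 take 15 → j++
[i=1,j=2] A[i]=17<=B[j]=21 take 17 → i++
[i=2,j=2] A[i]=22>B[j]=21 take 21 → j++
[i=2,j=3] A[i]=22<=B[j]=31 take 22 → i++

i=3, j=3, merged so far=[0, 6, 15, 17, 21, 22]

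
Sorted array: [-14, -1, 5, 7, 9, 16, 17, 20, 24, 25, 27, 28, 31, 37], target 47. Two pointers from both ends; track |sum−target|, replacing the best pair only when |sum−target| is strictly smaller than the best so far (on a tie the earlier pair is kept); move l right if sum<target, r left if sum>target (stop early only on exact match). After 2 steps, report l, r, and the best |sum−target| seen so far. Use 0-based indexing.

l=2, r=13, best |Δ|=11

[0,13] -14+37=23 d=24 * → l++
[1,13] -1+37=36 d=11 * → l++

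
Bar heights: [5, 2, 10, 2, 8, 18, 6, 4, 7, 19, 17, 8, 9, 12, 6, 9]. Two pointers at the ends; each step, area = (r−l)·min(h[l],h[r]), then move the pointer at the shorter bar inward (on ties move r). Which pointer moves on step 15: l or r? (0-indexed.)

l

l=0 r=15: min(5,9)*15=75 best=75 *, l++
l=1 r=15: min(2,9)*14=28 best=75, l++
l=2 r=15: min(10,9)*13=117 best=117 *, r--
l=2 r=14: min(10,6)*12=72 best=117, r--
l=2 r=13: min(10,12)*11=110 best=117, l++
l=3 r=13: min(2,12)*10=20 best=117, l++
l=4 r=13: min(8,12)*9=72 best=117, l++
l=5 r=13: min(18,12)*8=96 best=117, r--
l=5 r=12: min(18,9)*7=63 best=117, r--
l=5 r=11: min(18,8)*6=48 best=117, r--
l=5 r=10: min(18,17)*5=85 best=117, r--
l=5 r=9: min(18,19)*4=72 best=117, l++
l=6 r=9: min(6,19)*3=18 best=117, l++
l=7 r=9: min(4,19)*2=8 best=117, l++
l=8 r=9: min(7,19)*1=7 best=117, l++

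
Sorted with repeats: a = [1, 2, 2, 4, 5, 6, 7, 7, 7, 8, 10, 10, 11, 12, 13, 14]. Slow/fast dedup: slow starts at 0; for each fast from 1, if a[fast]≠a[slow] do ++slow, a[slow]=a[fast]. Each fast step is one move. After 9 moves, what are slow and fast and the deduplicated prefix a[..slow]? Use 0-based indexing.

slow=6, fast=10, prefix=[1, 2, 4, 5, 6, 7, 8]

slow=0 fast=1: a[fast]=2≠a[slow]=1 write a[1]=2, slow++,fast++
slow=1 fast=2: a[fast]=2=a[slow] dup, fast++
slow=1 fast=3: a[fast]=4≠a[slow]=2 write a[2]=4, slow++,fast++
slow=2 fast=4: a[fast]=5≠a[slow]=4 write a[3]=5, slow++,fast++
slow=3 fast=5: a[fast]=6≠a[slow]=5 write a[4]=6, slow++,fast++
slow=4 fast=6: a[fast]=7≠a[slow]=6 write a[5]=7, slow++,fast++
slow=5 fast=7: a[fast]=7=a[slow] dup, fast++
slow=5 fast=8: a[fast]=7=a[slow] dup, fast++
slow=5 fast=9: a[fast]=8≠a[slow]=7 write a[6]=8, slow++,fast++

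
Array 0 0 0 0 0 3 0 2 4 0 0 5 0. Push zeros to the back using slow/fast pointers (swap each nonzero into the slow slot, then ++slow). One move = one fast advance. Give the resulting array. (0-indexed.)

slow=0 fast=0: a[fast]=0, fast++
slow=0 fast=1: a[fast]=0, fast++
slow=0 fast=2: a[fast]=0, fast++
slow=0 fast=3: a[fast]=0, fast++
slow=0 fast=4: a[fast]=0, fast++
slow=0 fast=5: a[fast]=3≠0 swap→a[0]=3, slow++,fast++
slow=1 fast=6: a[fast]=0, fast++
slow=1 fast=7: a[fast]=2≠0 swap→a[1]=2, slow++,fast++
slow=2 fast=8: a[fast]=4≠0 swap→a[2]=4, slow++,fast++
slow=3 fast=9: a[fast]=0, fast++
slow=3 fast=10: a[fast]=0, fast++
slow=3 fast=11: a[fast]=5≠0 swap→a[3]=5, slow++,fast++
slow=4 fast=12: a[fast]=0, fast++

[3, 2, 4, 5, 0, 0, 0, 0, 0, 0, 0, 0, 0]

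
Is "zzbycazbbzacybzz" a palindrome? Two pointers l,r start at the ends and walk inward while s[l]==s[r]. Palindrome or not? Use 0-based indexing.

palindrome

l=0 r=15: 'z'=='z', l++,r--
l=1 r=14: 'z'=='z', l++,r--
l=2 r=13: 'b'=='b', l++,r--
l=3 r=12: 'y'=='y', l++,r--
l=4 r=11: 'c'=='c', l++,r--
l=5 r=10: 'a'=='a', l++,r--
l=6 r=9: 'z'=='z', l++,r--
l=7 r=8: 'b'=='b', l++,r--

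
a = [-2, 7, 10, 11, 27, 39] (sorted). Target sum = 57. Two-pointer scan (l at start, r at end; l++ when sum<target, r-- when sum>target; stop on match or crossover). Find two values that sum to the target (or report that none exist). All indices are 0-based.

no pair

[0,5] -2+39=37 <57 → l++
[1,5] 7+39=46 <57 → l++
[2,5] 10+39=49 <57 → l++
[3,5] 11+39=50 <57 → l++
[4,5] 27+39=66 >57 → r--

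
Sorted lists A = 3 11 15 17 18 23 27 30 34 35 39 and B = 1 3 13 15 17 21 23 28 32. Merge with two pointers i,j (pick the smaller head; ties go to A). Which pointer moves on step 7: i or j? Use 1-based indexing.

i=1 j=1: A[i]=3>B[j]=1 take 1, j++
i=1 j=2: A[i]=3<=B[j]=3 take 3, i++
i=2 j=2: A[i]=11>B[j]=3 take 3, j++
i=2 j=3: A[i]=11<=B[j]=13 take 11, i++
i=3 j=3: A[i]=15>B[j]=13 take 13, j++
i=3 j=4: A[i]=15<=B[j]=15 take 15, i++
i=4 j=4: A[i]=17>B[j]=15 take 15, j++

j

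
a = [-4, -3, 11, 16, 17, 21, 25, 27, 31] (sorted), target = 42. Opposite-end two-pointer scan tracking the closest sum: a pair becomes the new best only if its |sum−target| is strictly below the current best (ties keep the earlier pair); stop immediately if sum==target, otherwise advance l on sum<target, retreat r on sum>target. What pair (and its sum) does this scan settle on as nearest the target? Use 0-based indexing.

pair (11, 31) with sum 42 (|Δ|=0)

[0,8] -4+31=27 d=15 * → l++
[1,8] -3+31=28 d=14 * → l++
[2,8] 11+31=42 d=0 * → stop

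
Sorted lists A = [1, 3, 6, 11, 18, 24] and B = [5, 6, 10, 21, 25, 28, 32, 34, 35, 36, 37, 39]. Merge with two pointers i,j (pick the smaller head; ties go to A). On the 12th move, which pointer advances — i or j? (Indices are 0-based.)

j

i=0 j=0: A[i]=1<=B[j]=5 take 1, i++
i=1 j=0: A[i]=3<=B[j]=5 take 3, i++
i=2 j=0: A[i]=6>B[j]=5 take 5, j++
i=2 j=1: A[i]=6<=B[j]=6 take 6, i++
i=3 j=1: A[i]=11>B[j]=6 take 6, j++
i=3 j=2: A[i]=11>B[j]=10 take 10, j++
i=3 j=3: A[i]=11<=B[j]=21 take 11, i++
i=4 j=3: A[i]=18<=B[j]=21 take 18, i++
i=5 j=3: A[i]=24>B[j]=21 take 21, j++
i=5 j=4: A[i]=24<=B[j]=25 take 24, i++
i=6 j=4: A done, take B[j]=25, j++
i=6 j=5: A done, take B[j]=28, j++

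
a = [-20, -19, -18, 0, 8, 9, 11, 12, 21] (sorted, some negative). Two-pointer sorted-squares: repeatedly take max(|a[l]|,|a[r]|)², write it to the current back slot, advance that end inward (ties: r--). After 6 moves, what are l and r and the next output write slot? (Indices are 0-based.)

l=3, r=5, next write slot=2

l=0 r=8: |-20|<=|21| out[8]=441, r--
l=0 r=7: |-20|>|12| out[7]=400, l++
l=1 r=7: |-19|>|12| out[6]=361, l++
l=2 r=7: |-18|>|12| out[5]=324, l++
l=3 r=7: |0|<=|12| out[4]=144, r--
l=3 r=6: |0|<=|11| out[3]=121, r--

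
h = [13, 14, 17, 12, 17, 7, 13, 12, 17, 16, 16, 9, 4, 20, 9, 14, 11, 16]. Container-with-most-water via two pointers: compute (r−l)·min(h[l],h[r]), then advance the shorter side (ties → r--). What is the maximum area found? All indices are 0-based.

[0,17] min(13,16)*17=221 best=221 * → l++
[1,17] min(14,16)*16=224 best=224 * → l++
[2,17] min(17,16)*15=240 best=240 * → r--
[2,16] min(17,11)*14=154 best=240 → r--
[2,15] min(17,14)*13=182 best=240 → r--
[2,14] min(17,9)*12=108 best=240 → r--
[2,13] min(17,20)*11=187 best=240 → l++
[3,13] min(12,20)*10=120 best=240 → l++
[4,13] min(17,20)*9=153 best=240 → l++
[5,13] min(7,20)*8=56 best=240 → l++
[6,13] min(13,20)*7=91 best=240 → l++
[7,13] min(12,20)*6=72 best=240 → l++
[8,13] min(17,20)*5=85 best=240 → l++
[9,13] min(16,20)*4=64 best=240 → l++
[10,13] min(16,20)*3=48 best=240 → l++
[11,13] min(9,20)*2=18 best=240 → l++
[12,13] min(4,20)*1=4 best=240 → l++

max area = 240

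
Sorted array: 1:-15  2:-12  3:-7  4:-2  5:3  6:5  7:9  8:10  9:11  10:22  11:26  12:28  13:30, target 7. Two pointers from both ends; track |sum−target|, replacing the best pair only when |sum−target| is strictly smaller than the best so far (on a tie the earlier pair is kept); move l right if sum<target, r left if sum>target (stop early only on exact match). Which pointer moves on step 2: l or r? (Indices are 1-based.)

r

[1,13] -15+30=15 d=8 * → r--
[1,12] -15+28=13 d=6 * → r--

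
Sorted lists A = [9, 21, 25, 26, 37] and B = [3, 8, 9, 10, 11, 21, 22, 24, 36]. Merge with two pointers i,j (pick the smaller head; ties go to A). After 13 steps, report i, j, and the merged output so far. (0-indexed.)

i=4, j=9, merged so far=[3, 8, 9, 9, 10, 11, 21, 21, 22, 24, 25, 26, 36]

i=0 j=0: A[i]=9>B[j]=3 take 3, j++
i=0 j=1: A[i]=9>B[j]=8 take 8, j++
i=0 j=2: A[i]=9<=B[j]=9 take 9, i++
i=1 j=2: A[i]=21>B[j]=9 take 9, j++
i=1 j=3: A[i]=21>B[j]=10 take 10, j++
i=1 j=4: A[i]=21>B[j]=11 take 11, j++
i=1 j=5: A[i]=21<=B[j]=21 take 21, i++
i=2 j=5: A[i]=25>B[j]=21 take 21, j++
i=2 j=6: A[i]=25>B[j]=22 take 22, j++
i=2 j=7: A[i]=25>B[j]=24 take 24, j++
i=2 j=8: A[i]=25<=B[j]=36 take 25, i++
i=3 j=8: A[i]=26<=B[j]=36 take 26, i++
i=4 j=8: A[i]=37>B[j]=36 take 36, j++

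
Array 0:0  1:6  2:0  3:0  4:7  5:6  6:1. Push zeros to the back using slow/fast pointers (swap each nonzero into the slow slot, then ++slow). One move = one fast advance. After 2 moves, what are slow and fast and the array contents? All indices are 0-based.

slow=0 fast=0: a[fast]=0, fast++
slow=0 fast=1: a[fast]=6≠0 swap→a[0]=6, slow++,fast++

slow=1, fast=2, a=[6, 0, 0, 0, 7, 6, 1]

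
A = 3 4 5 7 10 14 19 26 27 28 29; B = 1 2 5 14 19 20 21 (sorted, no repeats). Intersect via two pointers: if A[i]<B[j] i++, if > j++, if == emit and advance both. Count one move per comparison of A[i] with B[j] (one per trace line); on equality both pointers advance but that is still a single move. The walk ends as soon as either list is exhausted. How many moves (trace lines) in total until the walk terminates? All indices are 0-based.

11 moves

i=0 j=0: 3>1, j++
i=0 j=1: 3>2, j++
i=0 j=2: 3<5, i++
i=1 j=2: 4<5, i++
i=2 j=2: 5==5 emit, i++,j++
i=3 j=3: 7<14, i++
i=4 j=3: 10<14, i++
i=5 j=3: 14==14 emit, i++,j++
i=6 j=4: 19==19 emit, i++,j++
i=7 j=5: 26>20, j++
i=7 j=6: 26>21, j++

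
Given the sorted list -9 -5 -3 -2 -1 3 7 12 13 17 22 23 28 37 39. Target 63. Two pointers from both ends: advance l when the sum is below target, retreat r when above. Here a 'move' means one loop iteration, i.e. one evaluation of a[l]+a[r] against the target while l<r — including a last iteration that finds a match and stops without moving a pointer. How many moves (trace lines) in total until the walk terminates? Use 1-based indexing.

14 moves

l=1 r=15: -9+39=30 <63, l++
l=2 r=15: -5+39=34 <63, l++
l=3 r=15: -3+39=36 <63, l++
l=4 r=15: -2+39=37 <63, l++
l=5 r=15: -1+39=38 <63, l++
l=6 r=15: 3+39=42 <63, l++
l=7 r=15: 7+39=46 <63, l++
l=8 r=15: 12+39=51 <63, l++
l=9 r=15: 13+39=52 <63, l++
l=10 r=15: 17+39=56 <63, l++
l=11 r=15: 22+39=61 <63, l++
l=12 r=15: 23+39=62 <63, l++
l=13 r=15: 28+39=67 >63, r--
l=13 r=14: 28+37=65 >63, r--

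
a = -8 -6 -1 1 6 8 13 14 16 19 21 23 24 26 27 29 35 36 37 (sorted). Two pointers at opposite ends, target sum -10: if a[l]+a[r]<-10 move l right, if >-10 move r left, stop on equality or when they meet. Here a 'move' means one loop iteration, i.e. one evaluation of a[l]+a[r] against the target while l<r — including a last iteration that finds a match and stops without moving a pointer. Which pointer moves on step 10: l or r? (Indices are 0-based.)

l=0 r=18: -8+37=29 >-10, r--
l=0 r=17: -8+36=28 >-10, r--
l=0 r=16: -8+35=27 >-10, r--
l=0 r=15: -8+29=21 >-10, r--
l=0 r=14: -8+27=19 >-10, r--
l=0 r=13: -8+26=18 >-10, r--
l=0 r=12: -8+24=16 >-10, r--
l=0 r=11: -8+23=15 >-10, r--
l=0 r=10: -8+21=13 >-10, r--
l=0 r=9: -8+19=11 >-10, r--

r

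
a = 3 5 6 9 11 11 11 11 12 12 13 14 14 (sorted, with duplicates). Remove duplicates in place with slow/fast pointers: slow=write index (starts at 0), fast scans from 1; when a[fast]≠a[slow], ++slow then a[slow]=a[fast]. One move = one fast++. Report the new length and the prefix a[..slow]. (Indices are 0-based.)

(s=0,f=1) a[fast]=5≠a[slow]=3 write a[1]=5 → slow++,fast++
(s=1,f=2) a[fast]=6≠a[slow]=5 write a[2]=6 → slow++,fast++
(s=2,f=3) a[fast]=9≠a[slow]=6 write a[3]=9 → slow++,fast++
(s=3,f=4) a[fast]=11≠a[slow]=9 write a[4]=11 → slow++,fast++
(s=4,f=5) a[fast]=11=a[slow] dup → fast++
(s=4,f=6) a[fast]=11=a[slow] dup → fast++
(s=4,f=7) a[fast]=11=a[slow] dup → fast++
(s=4,f=8) a[fast]=12≠a[slow]=11 write a[5]=12 → slow++,fast++
(s=5,f=9) a[fast]=12=a[slow] dup → fast++
(s=5,f=10) a[fast]=13≠a[slow]=12 write a[6]=13 → slow++,fast++
(s=6,f=11) a[fast]=14≠a[slow]=13 write a[7]=14 → slow++,fast++
(s=7,f=12) a[fast]=14=a[slow] dup → fast++

length 8; prefix = [3, 5, 6, 9, 11, 12, 13, 14]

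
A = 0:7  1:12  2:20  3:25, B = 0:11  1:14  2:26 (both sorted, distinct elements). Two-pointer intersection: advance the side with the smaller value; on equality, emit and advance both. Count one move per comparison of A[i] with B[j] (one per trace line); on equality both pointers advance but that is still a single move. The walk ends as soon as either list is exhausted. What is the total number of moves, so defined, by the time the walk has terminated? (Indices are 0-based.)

6 moves

i=0 j=0: 7<11, i++
i=1 j=0: 12>11, j++
i=1 j=1: 12<14, i++
i=2 j=1: 20>14, j++
i=2 j=2: 20<26, i++
i=3 j=2: 25<26, i++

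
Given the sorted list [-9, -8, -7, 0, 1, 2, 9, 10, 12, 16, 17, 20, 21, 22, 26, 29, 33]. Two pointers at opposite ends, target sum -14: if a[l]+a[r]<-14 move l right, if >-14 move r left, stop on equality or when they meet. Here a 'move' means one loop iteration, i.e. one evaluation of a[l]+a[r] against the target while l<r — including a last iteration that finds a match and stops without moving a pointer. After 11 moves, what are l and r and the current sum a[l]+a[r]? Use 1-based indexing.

l=1, r=6, sum=-7

l=1 r=17: -9+33=24 >-14, r--
l=1 r=16: -9+29=20 >-14, r--
l=1 r=15: -9+26=17 >-14, r--
l=1 r=14: -9+22=13 >-14, r--
l=1 r=13: -9+21=12 >-14, r--
l=1 r=12: -9+20=11 >-14, r--
l=1 r=11: -9+17=8 >-14, r--
l=1 r=10: -9+16=7 >-14, r--
l=1 r=9: -9+12=3 >-14, r--
l=1 r=8: -9+10=1 >-14, r--
l=1 r=7: -9+9=0 >-14, r--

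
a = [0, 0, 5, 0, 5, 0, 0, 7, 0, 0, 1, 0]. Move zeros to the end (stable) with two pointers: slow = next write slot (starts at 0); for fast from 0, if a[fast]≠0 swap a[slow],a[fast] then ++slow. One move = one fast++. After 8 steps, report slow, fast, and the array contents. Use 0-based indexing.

slow=3, fast=8, a=[5, 5, 7, 0, 0, 0, 0, 0, 0, 0, 1, 0]

(s=0,f=0) a[fast]=0 → fast++
(s=0,f=1) a[fast]=0 → fast++
(s=0,f=2) a[fast]=5≠0 swap→a[0]=5 → slow++,fast++
(s=1,f=3) a[fast]=0 → fast++
(s=1,f=4) a[fast]=5≠0 swap→a[1]=5 → slow++,fast++
(s=2,f=5) a[fast]=0 → fast++
(s=2,f=6) a[fast]=0 → fast++
(s=2,f=7) a[fast]=7≠0 swap→a[2]=7 → slow++,fast++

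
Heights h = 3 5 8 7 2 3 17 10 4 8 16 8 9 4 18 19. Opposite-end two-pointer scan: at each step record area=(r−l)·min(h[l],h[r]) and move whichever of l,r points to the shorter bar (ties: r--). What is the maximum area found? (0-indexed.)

l=0 r=15: min(3,19)*15=45 best=45 *, l++
l=1 r=15: min(5,19)*14=70 best=70 *, l++
l=2 r=15: min(8,19)*13=104 best=104 *, l++
l=3 r=15: min(7,19)*12=84 best=104, l++
l=4 r=15: min(2,19)*11=22 best=104, l++
l=5 r=15: min(3,19)*10=30 best=104, l++
l=6 r=15: min(17,19)*9=153 best=153 *, l++
l=7 r=15: min(10,19)*8=80 best=153, l++
l=8 r=15: min(4,19)*7=28 best=153, l++
l=9 r=15: min(8,19)*6=48 best=153, l++
l=10 r=15: min(16,19)*5=80 best=153, l++
l=11 r=15: min(8,19)*4=32 best=153, l++
l=12 r=15: min(9,19)*3=27 best=153, l++
l=13 r=15: min(4,19)*2=8 best=153, l++
l=14 r=15: min(18,19)*1=18 best=153, l++

max area = 153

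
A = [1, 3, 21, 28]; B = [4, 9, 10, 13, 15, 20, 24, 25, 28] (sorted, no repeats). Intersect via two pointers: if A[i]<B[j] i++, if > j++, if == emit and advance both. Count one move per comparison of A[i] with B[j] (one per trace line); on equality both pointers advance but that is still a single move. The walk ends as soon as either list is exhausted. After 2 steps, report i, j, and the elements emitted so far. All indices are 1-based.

i=3, j=1, emitted=[]

i=1 j=1: 1<4, i++
i=2 j=1: 3<4, i++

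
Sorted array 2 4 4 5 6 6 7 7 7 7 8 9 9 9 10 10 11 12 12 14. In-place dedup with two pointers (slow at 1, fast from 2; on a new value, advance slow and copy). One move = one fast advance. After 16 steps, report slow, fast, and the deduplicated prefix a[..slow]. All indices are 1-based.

slow=9, fast=18, prefix=[2, 4, 5, 6, 7, 8, 9, 10, 11]

slow=1 fast=2: a[fast]=4≠a[slow]=2 write a[2]=4, slow++,fast++
slow=2 fast=3: a[fast]=4=a[slow] dup, fast++
slow=2 fast=4: a[fast]=5≠a[slow]=4 write a[3]=5, slow++,fast++
slow=3 fast=5: a[fast]=6≠a[slow]=5 write a[4]=6, slow++,fast++
slow=4 fast=6: a[fast]=6=a[slow] dup, fast++
slow=4 fast=7: a[fast]=7≠a[slow]=6 write a[5]=7, slow++,fast++
slow=5 fast=8: a[fast]=7=a[slow] dup, fast++
slow=5 fast=9: a[fast]=7=a[slow] dup, fast++
slow=5 fast=10: a[fast]=7=a[slow] dup, fast++
slow=5 fast=11: a[fast]=8≠a[slow]=7 write a[6]=8, slow++,fast++
slow=6 fast=12: a[fast]=9≠a[slow]=8 write a[7]=9, slow++,fast++
slow=7 fast=13: a[fast]=9=a[slow] dup, fast++
slow=7 fast=14: a[fast]=9=a[slow] dup, fast++
slow=7 fast=15: a[fast]=10≠a[slow]=9 write a[8]=10, slow++,fast++
slow=8 fast=16: a[fast]=10=a[slow] dup, fast++
slow=8 fast=17: a[fast]=11≠a[slow]=10 write a[9]=11, slow++,fast++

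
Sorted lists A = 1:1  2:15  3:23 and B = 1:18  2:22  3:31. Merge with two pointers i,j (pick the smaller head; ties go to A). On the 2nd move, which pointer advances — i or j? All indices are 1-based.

i

i=1 j=1: A[i]=1<=B[j]=18 take 1, i++
i=2 j=1: A[i]=15<=B[j]=18 take 15, i++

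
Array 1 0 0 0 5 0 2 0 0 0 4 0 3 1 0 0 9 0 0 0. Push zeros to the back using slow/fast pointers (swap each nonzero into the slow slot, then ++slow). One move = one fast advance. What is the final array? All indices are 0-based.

slow=0 fast=0: a[fast]=1≠0 swap→a[0]=1, slow++,fast++
slow=1 fast=1: a[fast]=0, fast++
slow=1 fast=2: a[fast]=0, fast++
slow=1 fast=3: a[fast]=0, fast++
slow=1 fast=4: a[fast]=5≠0 swap→a[1]=5, slow++,fast++
slow=2 fast=5: a[fast]=0, fast++
slow=2 fast=6: a[fast]=2≠0 swap→a[2]=2, slow++,fast++
slow=3 fast=7: a[fast]=0, fast++
slow=3 fast=8: a[fast]=0, fast++
slow=3 fast=9: a[fast]=0, fast++
slow=3 fast=10: a[fast]=4≠0 swap→a[3]=4, slow++,fast++
slow=4 fast=11: a[fast]=0, fast++
slow=4 fast=12: a[fast]=3≠0 swap→a[4]=3, slow++,fast++
slow=5 fast=13: a[fast]=1≠0 swap→a[5]=1, slow++,fast++
slow=6 fast=14: a[fast]=0, fast++
slow=6 fast=15: a[fast]=0, fast++
slow=6 fast=16: a[fast]=9≠0 swap→a[6]=9, slow++,fast++
slow=7 fast=17: a[fast]=0, fast++
slow=7 fast=18: a[fast]=0, fast++
slow=7 fast=19: a[fast]=0, fast++

[1, 5, 2, 4, 3, 1, 9, 0, 0, 0, 0, 0, 0, 0, 0, 0, 0, 0, 0, 0]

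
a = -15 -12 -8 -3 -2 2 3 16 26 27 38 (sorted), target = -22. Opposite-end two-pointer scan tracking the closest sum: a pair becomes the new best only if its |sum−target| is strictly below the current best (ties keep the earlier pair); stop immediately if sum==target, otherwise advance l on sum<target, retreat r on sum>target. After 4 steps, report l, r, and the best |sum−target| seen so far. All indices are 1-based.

[1,11] -15+38=23 d=45 * → r--
[1,10] -15+27=12 d=34 * → r--
[1,9] -15+26=11 d=33 * → r--
[1,8] -15+16=1 d=23 * → r--

l=1, r=7, best |Δ|=23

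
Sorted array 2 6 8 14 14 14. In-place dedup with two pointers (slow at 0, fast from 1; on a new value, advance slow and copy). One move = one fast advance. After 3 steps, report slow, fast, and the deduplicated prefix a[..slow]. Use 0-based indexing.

(s=0,f=1) a[fast]=6≠a[slow]=2 write a[1]=6 → slow++,fast++
(s=1,f=2) a[fast]=8≠a[slow]=6 write a[2]=8 → slow++,fast++
(s=2,f=3) a[fast]=14≠a[slow]=8 write a[3]=14 → slow++,fast++

slow=3, fast=4, prefix=[2, 6, 8, 14]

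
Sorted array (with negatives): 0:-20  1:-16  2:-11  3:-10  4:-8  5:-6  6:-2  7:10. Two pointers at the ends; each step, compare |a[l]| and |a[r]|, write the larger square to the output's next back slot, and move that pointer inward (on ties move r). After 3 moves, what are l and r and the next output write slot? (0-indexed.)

[0,7] |-20|>|10| out[7]=400 → l++
[1,7] |-16|>|10| out[6]=256 → l++
[2,7] |-11|>|10| out[5]=121 → l++

l=3, r=7, next write slot=4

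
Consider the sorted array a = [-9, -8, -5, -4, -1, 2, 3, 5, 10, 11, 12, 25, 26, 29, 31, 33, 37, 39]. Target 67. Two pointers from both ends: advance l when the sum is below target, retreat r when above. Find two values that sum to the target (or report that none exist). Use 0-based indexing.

no pair

[0,17] -9+39=30 <67 → l++
[1,17] -8+39=31 <67 → l++
[2,17] -5+39=34 <67 → l++
[3,17] -4+39=35 <67 → l++
[4,17] -1+39=38 <67 → l++
[5,17] 2+39=41 <67 → l++
[6,17] 3+39=42 <67 → l++
[7,17] 5+39=44 <67 → l++
[8,17] 10+39=49 <67 → l++
[9,17] 11+39=50 <67 → l++
[10,17] 12+39=51 <67 → l++
[11,17] 25+39=64 <67 → l++
[12,17] 26+39=65 <67 → l++
[13,17] 29+39=68 >67 → r--
[13,16] 29+37=66 <67 → l++
[14,16] 31+37=68 >67 → r--
[14,15] 31+33=64 <67 → l++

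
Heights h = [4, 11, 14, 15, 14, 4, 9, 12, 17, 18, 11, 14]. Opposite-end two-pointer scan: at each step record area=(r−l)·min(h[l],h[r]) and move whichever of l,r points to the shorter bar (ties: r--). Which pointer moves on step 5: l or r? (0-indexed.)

l

l=0 r=11: min(4,14)*11=44 best=44 *, l++
l=1 r=11: min(11,14)*10=110 best=110 *, l++
l=2 r=11: min(14,14)*9=126 best=126 *, r--
l=2 r=10: min(14,11)*8=88 best=126, r--
l=2 r=9: min(14,18)*7=98 best=126, l++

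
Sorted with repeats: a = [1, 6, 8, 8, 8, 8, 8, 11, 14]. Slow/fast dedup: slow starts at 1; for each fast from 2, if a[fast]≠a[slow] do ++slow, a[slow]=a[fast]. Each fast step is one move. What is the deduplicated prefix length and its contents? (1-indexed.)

length 5; prefix = [1, 6, 8, 11, 14]

(s=1,f=2) a[fast]=6≠a[slow]=1 write a[2]=6 → slow++,fast++
(s=2,f=3) a[fast]=8≠a[slow]=6 write a[3]=8 → slow++,fast++
(s=3,f=4) a[fast]=8=a[slow] dup → fast++
(s=3,f=5) a[fast]=8=a[slow] dup → fast++
(s=3,f=6) a[fast]=8=a[slow] dup → fast++
(s=3,f=7) a[fast]=8=a[slow] dup → fast++
(s=3,f=8) a[fast]=11≠a[slow]=8 write a[4]=11 → slow++,fast++
(s=4,f=9) a[fast]=14≠a[slow]=11 write a[5]=14 → slow++,fast++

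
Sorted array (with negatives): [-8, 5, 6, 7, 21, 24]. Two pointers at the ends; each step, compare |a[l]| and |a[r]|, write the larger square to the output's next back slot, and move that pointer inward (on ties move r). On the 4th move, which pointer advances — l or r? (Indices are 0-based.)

r

l=0 r=5: |-8|<=|24| out[5]=576, r--
l=0 r=4: |-8|<=|21| out[4]=441, r--
l=0 r=3: |-8|>|7| out[3]=64, l++
l=1 r=3: |5|<=|7| out[2]=49, r--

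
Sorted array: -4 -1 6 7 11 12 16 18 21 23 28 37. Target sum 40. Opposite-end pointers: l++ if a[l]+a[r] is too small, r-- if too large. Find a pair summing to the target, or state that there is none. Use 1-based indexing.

[1,12] -4+37=33 <40 → l++
[2,12] -1+37=36 <40 → l++
[3,12] 6+37=43 >40 → r--
[3,11] 6+28=34 <40 → l++
[4,11] 7+28=35 <40 → l++
[5,11] 11+28=39 <40 → l++
[6,11] 12+28=40 → found

(12, 28)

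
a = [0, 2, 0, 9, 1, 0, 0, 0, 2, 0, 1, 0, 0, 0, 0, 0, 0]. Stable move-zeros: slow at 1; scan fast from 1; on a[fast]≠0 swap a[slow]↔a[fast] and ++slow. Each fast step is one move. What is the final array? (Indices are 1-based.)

(s=1,f=1) a[fast]=0 → fast++
(s=1,f=2) a[fast]=2≠0 swap→a[1]=2 → slow++,fast++
(s=2,f=3) a[fast]=0 → fast++
(s=2,f=4) a[fast]=9≠0 swap→a[2]=9 → slow++,fast++
(s=3,f=5) a[fast]=1≠0 swap→a[3]=1 → slow++,fast++
(s=4,f=6) a[fast]=0 → fast++
(s=4,f=7) a[fast]=0 → fast++
(s=4,f=8) a[fast]=0 → fast++
(s=4,f=9) a[fast]=2≠0 swap→a[4]=2 → slow++,fast++
(s=5,f=10) a[fast]=0 → fast++
(s=5,f=11) a[fast]=1≠0 swap→a[5]=1 → slow++,fast++
(s=6,f=12) a[fast]=0 → fast++
(s=6,f=13) a[fast]=0 → fast++
(s=6,f=14) a[fast]=0 → fast++
(s=6,f=15) a[fast]=0 → fast++
(s=6,f=16) a[fast]=0 → fast++
(s=6,f=17) a[fast]=0 → fast++

[2, 9, 1, 2, 1, 0, 0, 0, 0, 0, 0, 0, 0, 0, 0, 0, 0]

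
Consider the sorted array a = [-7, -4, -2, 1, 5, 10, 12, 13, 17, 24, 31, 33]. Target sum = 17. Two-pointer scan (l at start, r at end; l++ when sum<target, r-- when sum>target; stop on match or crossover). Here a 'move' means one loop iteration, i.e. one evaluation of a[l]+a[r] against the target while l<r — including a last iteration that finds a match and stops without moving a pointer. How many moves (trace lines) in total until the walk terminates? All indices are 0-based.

3 moves

[0,11] -7+33=26 >17 → r--
[0,10] -7+31=24 >17 → r--
[0,9] -7+24=17 → found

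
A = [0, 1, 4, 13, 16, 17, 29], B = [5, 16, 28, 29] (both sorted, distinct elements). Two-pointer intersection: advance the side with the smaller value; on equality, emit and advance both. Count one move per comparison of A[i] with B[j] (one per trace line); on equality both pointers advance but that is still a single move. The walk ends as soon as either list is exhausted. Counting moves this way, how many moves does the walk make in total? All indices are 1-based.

i=1 j=1: 0<5, i++
i=2 j=1: 1<5, i++
i=3 j=1: 4<5, i++
i=4 j=1: 13>5, j++
i=4 j=2: 13<16, i++
i=5 j=2: 16==16 emit, i++,j++
i=6 j=3: 17<28, i++
i=7 j=3: 29>28, j++
i=7 j=4: 29==29 emit, i++,j++

9 moves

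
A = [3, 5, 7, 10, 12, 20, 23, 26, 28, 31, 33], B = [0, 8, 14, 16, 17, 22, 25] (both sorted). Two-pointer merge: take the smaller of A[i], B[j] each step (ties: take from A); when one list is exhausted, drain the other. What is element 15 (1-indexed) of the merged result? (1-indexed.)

merged[15] = 26

[i=1,j=1] A[i]=3>B[j]=0 take 0 → j++
[i=1,j=2] A[i]=3<=B[j]=8 take 3 → i++
[i=2,j=2] A[i]=5<=B[j]=8 take 5 → i++
[i=3,j=2] A[i]=7<=B[j]=8 take 7 → i++
[i=4,j=2] A[i]=10>B[j]=8 take 8 → j++
[i=4,j=3] A[i]=10<=B[j]=14 take 10 → i++
[i=5,j=3] A[i]=12<=B[j]=14 take 12 → i++
[i=6,j=3] A[i]=20>B[j]=14 take 14 → j++
[i=6,j=4] A[i]=20>B[j]=16 take 16 → j++
[i=6,j=5] A[i]=20>B[j]=17 take 17 → j++
[i=6,j=6] A[i]=20<=B[j]=22 take 20 → i++
[i=7,j=6] A[i]=23>B[j]=22 take 22 → j++
[i=7,j=7] A[i]=23<=B[j]=25 take 23 → i++
[i=8,j=7] A[i]=26>B[j]=25 take 25 → j++
[i=8,j=8] B done, take A[i]=26 → i++
[i=9,j=8] B done, take A[i]=28 → i++
[i=10,j=8] B done, take A[i]=31 → i++
[i=11,j=8] B done, take A[i]=33 → i++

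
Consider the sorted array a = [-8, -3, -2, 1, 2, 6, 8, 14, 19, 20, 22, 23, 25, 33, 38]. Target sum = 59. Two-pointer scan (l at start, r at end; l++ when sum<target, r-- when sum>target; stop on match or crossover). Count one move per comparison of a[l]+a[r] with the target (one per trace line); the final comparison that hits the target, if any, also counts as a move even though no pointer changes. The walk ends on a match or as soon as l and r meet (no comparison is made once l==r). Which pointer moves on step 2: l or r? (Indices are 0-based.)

[0,14] -8+38=30 <59 → l++
[1,14] -3+38=35 <59 → l++

l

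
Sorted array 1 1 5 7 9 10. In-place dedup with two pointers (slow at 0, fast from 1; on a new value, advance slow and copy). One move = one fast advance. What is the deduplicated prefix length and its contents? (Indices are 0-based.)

slow=0 fast=1: a[fast]=1=a[slow] dup, fast++
slow=0 fast=2: a[fast]=5≠a[slow]=1 write a[1]=5, slow++,fast++
slow=1 fast=3: a[fast]=7≠a[slow]=5 write a[2]=7, slow++,fast++
slow=2 fast=4: a[fast]=9≠a[slow]=7 write a[3]=9, slow++,fast++
slow=3 fast=5: a[fast]=10≠a[slow]=9 write a[4]=10, slow++,fast++

length 5; prefix = [1, 5, 7, 9, 10]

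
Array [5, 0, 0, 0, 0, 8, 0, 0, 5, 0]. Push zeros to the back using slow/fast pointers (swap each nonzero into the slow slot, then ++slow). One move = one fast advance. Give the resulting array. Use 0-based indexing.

[5, 8, 5, 0, 0, 0, 0, 0, 0, 0]

(s=0,f=0) a[fast]=5≠0 swap→a[0]=5 → slow++,fast++
(s=1,f=1) a[fast]=0 → fast++
(s=1,f=2) a[fast]=0 → fast++
(s=1,f=3) a[fast]=0 → fast++
(s=1,f=4) a[fast]=0 → fast++
(s=1,f=5) a[fast]=8≠0 swap→a[1]=8 → slow++,fast++
(s=2,f=6) a[fast]=0 → fast++
(s=2,f=7) a[fast]=0 → fast++
(s=2,f=8) a[fast]=5≠0 swap→a[2]=5 → slow++,fast++
(s=3,f=9) a[fast]=0 → fast++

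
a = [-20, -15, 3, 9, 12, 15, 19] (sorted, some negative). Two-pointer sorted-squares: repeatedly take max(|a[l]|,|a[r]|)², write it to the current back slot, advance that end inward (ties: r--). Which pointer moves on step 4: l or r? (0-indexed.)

l

l=0 r=6: |-20|>|19| out[6]=400, l++
l=1 r=6: |-15|<=|19| out[5]=361, r--
l=1 r=5: |-15|<=|15| out[4]=225, r--
l=1 r=4: |-15|>|12| out[3]=225, l++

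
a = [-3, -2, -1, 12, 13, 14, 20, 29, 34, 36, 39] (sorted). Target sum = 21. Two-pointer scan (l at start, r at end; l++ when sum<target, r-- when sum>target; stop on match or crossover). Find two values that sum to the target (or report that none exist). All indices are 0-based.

no pair

l=0 r=10: -3+39=36 >21, r--
l=0 r=9: -3+36=33 >21, r--
l=0 r=8: -3+34=31 >21, r--
l=0 r=7: -3+29=26 >21, r--
l=0 r=6: -3+20=17 <21, l++
l=1 r=6: -2+20=18 <21, l++
l=2 r=6: -1+20=19 <21, l++
l=3 r=6: 12+20=32 >21, r--
l=3 r=5: 12+14=26 >21, r--
l=3 r=4: 12+13=25 >21, r--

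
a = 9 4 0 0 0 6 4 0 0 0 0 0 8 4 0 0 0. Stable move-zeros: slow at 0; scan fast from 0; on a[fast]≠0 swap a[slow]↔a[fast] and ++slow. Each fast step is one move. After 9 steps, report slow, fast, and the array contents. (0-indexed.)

(s=0,f=0) a[fast]=9≠0 swap→a[0]=9 → slow++,fast++
(s=1,f=1) a[fast]=4≠0 swap→a[1]=4 → slow++,fast++
(s=2,f=2) a[fast]=0 → fast++
(s=2,f=3) a[fast]=0 → fast++
(s=2,f=4) a[fast]=0 → fast++
(s=2,f=5) a[fast]=6≠0 swap→a[2]=6 → slow++,fast++
(s=3,f=6) a[fast]=4≠0 swap→a[3]=4 → slow++,fast++
(s=4,f=7) a[fast]=0 → fast++
(s=4,f=8) a[fast]=0 → fast++

slow=4, fast=9, a=[9, 4, 6, 4, 0, 0, 0, 0, 0, 0, 0, 0, 8, 4, 0, 0, 0]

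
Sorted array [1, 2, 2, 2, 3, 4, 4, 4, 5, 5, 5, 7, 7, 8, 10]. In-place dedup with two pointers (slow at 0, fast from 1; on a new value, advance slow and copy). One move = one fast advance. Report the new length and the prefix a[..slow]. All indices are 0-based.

length 8; prefix = [1, 2, 3, 4, 5, 7, 8, 10]

slow=0 fast=1: a[fast]=2≠a[slow]=1 write a[1]=2, slow++,fast++
slow=1 fast=2: a[fast]=2=a[slow] dup, fast++
slow=1 fast=3: a[fast]=2=a[slow] dup, fast++
slow=1 fast=4: a[fast]=3≠a[slow]=2 write a[2]=3, slow++,fast++
slow=2 fast=5: a[fast]=4≠a[slow]=3 write a[3]=4, slow++,fast++
slow=3 fast=6: a[fast]=4=a[slow] dup, fast++
slow=3 fast=7: a[fast]=4=a[slow] dup, fast++
slow=3 fast=8: a[fast]=5≠a[slow]=4 write a[4]=5, slow++,fast++
slow=4 fast=9: a[fast]=5=a[slow] dup, fast++
slow=4 fast=10: a[fast]=5=a[slow] dup, fast++
slow=4 fast=11: a[fast]=7≠a[slow]=5 write a[5]=7, slow++,fast++
slow=5 fast=12: a[fast]=7=a[slow] dup, fast++
slow=5 fast=13: a[fast]=8≠a[slow]=7 write a[6]=8, slow++,fast++
slow=6 fast=14: a[fast]=10≠a[slow]=8 write a[7]=10, slow++,fast++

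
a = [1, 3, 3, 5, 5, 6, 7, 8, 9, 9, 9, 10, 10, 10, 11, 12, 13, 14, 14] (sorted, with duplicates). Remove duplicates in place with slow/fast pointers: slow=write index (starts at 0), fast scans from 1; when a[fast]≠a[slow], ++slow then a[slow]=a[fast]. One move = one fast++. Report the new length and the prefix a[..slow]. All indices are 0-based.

length 12; prefix = [1, 3, 5, 6, 7, 8, 9, 10, 11, 12, 13, 14]

slow=0 fast=1: a[fast]=3≠a[slow]=1 write a[1]=3, slow++,fast++
slow=1 fast=2: a[fast]=3=a[slow] dup, fast++
slow=1 fast=3: a[fast]=5≠a[slow]=3 write a[2]=5, slow++,fast++
slow=2 fast=4: a[fast]=5=a[slow] dup, fast++
slow=2 fast=5: a[fast]=6≠a[slow]=5 write a[3]=6, slow++,fast++
slow=3 fast=6: a[fast]=7≠a[slow]=6 write a[4]=7, slow++,fast++
slow=4 fast=7: a[fast]=8≠a[slow]=7 write a[5]=8, slow++,fast++
slow=5 fast=8: a[fast]=9≠a[slow]=8 write a[6]=9, slow++,fast++
slow=6 fast=9: a[fast]=9=a[slow] dup, fast++
slow=6 fast=10: a[fast]=9=a[slow] dup, fast++
slow=6 fast=11: a[fast]=10≠a[slow]=9 write a[7]=10, slow++,fast++
slow=7 fast=12: a[fast]=10=a[slow] dup, fast++
slow=7 fast=13: a[fast]=10=a[slow] dup, fast++
slow=7 fast=14: a[fast]=11≠a[slow]=10 write a[8]=11, slow++,fast++
slow=8 fast=15: a[fast]=12≠a[slow]=11 write a[9]=12, slow++,fast++
slow=9 fast=16: a[fast]=13≠a[slow]=12 write a[10]=13, slow++,fast++
slow=10 fast=17: a[fast]=14≠a[slow]=13 write a[11]=14, slow++,fast++
slow=11 fast=18: a[fast]=14=a[slow] dup, fast++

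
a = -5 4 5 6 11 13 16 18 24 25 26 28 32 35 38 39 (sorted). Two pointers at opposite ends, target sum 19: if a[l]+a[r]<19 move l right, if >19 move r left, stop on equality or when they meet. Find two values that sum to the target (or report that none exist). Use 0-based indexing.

(-5, 24)

[0,15] -5+39=34 >19 → r--
[0,14] -5+38=33 >19 → r--
[0,13] -5+35=30 >19 → r--
[0,12] -5+32=27 >19 → r--
[0,11] -5+28=23 >19 → r--
[0,10] -5+26=21 >19 → r--
[0,9] -5+25=20 >19 → r--
[0,8] -5+24=19 → found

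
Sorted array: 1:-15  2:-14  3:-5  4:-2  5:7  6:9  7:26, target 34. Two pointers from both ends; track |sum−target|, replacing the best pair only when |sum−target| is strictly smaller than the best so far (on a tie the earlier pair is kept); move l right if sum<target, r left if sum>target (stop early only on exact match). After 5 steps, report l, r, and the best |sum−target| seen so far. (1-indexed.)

l=6, r=7, best |Δ|=1

[1,7] -15+26=11 d=23 * → l++
[2,7] -14+26=12 d=22 * → l++
[3,7] -5+26=21 d=13 * → l++
[4,7] -2+26=24 d=10 * → l++
[5,7] 7+26=33 d=1 * → l++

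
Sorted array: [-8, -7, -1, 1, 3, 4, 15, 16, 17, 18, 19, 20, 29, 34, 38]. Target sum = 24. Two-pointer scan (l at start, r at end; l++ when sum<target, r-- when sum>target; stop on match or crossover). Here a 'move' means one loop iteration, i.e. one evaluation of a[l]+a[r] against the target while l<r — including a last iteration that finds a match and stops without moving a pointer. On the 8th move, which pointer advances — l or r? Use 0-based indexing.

l

l=0 r=14: -8+38=30 >24, r--
l=0 r=13: -8+34=26 >24, r--
l=0 r=12: -8+29=21 <24, l++
l=1 r=12: -7+29=22 <24, l++
l=2 r=12: -1+29=28 >24, r--
l=2 r=11: -1+20=19 <24, l++
l=3 r=11: 1+20=21 <24, l++
l=4 r=11: 3+20=23 <24, l++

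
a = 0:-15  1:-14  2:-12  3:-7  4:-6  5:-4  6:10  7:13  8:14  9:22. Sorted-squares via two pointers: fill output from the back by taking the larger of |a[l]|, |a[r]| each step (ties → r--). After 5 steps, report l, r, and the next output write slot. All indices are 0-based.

l=2, r=6, next write slot=4

[0,9] |-15|<=|22| out[9]=484 → r--
[0,8] |-15|>|14| out[8]=225 → l++
[1,8] |-14|<=|14| out[7]=196 → r--
[1,7] |-14|>|13| out[6]=196 → l++
[2,7] |-12|<=|13| out[5]=169 → r--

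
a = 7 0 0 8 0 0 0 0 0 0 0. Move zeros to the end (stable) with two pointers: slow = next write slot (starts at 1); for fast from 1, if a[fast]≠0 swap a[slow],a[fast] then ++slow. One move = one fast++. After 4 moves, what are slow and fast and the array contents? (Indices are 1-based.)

slow=3, fast=5, a=[7, 8, 0, 0, 0, 0, 0, 0, 0, 0, 0]

slow=1 fast=1: a[fast]=7≠0 swap→a[1]=7, slow++,fast++
slow=2 fast=2: a[fast]=0, fast++
slow=2 fast=3: a[fast]=0, fast++
slow=2 fast=4: a[fast]=8≠0 swap→a[2]=8, slow++,fast++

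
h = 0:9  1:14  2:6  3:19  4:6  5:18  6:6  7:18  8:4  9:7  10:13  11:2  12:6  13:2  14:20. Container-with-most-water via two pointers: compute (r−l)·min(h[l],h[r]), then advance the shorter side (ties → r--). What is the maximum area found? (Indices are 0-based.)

max area = 209

[0,14] min(9,20)*14=126 best=126 * → l++
[1,14] min(14,20)*13=182 best=182 * → l++
[2,14] min(6,20)*12=72 best=182 → l++
[3,14] min(19,20)*11=209 best=209 * → l++
[4,14] min(6,20)*10=60 best=209 → l++
[5,14] min(18,20)*9=162 best=209 → l++
[6,14] min(6,20)*8=48 best=209 → l++
[7,14] min(18,20)*7=126 best=209 → l++
[8,14] min(4,20)*6=24 best=209 → l++
[9,14] min(7,20)*5=35 best=209 → l++
[10,14] min(13,20)*4=52 best=209 → l++
[11,14] min(2,20)*3=6 best=209 → l++
[12,14] min(6,20)*2=12 best=209 → l++
[13,14] min(2,20)*1=2 best=209 → l++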